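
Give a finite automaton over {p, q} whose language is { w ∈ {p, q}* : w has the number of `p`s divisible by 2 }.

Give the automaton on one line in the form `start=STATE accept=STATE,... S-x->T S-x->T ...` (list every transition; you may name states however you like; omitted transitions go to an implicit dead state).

Keep the running count of `p`s modulo 2: each `p` advances along the cycle S0 → S1 → S0 while other symbols loop. Accept at S0.
        p   q  
>* S0   S1  S0 
   S1   S0  S1 
(> = start, * = accepting)

start=S0 accept=S0 S0-p->S1 S0-q->S0 S1-p->S0 S1-q->S1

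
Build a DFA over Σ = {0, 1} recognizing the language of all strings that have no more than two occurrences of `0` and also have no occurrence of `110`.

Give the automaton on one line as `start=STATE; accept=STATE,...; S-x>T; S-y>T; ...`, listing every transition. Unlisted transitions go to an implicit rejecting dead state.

Handle the two conditions separately and then intersect. The first has 4 states tracking the count of `0`s, saturating at 3; the second has 4 states tracking partial matches of the forbidden pattern `110`. A product state is a pair (one from each), accepting exactly when both do.
A 15-state machine:
          0    1  
>* q0     q1   q2 
 * q1     q3   q4 
 * q2     q1   q5 
 * q3     q6   q7 
 * q4     q3   q8 
 * q5     q9   q5 
   q6     q6  q10 
 * q7     q6  q11 
 * q8    q12   q8 
   q9    q12   q9 
   q10    q6  q13 
 * q11   q14  q11 
   q12   q14  q12 
   q13   q14  q13 
   q14   q14  q14 
(> = start, * = accepting)

start=q0; accept=q0,q1,q2,q3,q4,q5,q7,q8,q11; q0-0>q1; q0-1>q2; q1-0>q3; q1-1>q4; q2-0>q1; q2-1>q5; q3-0>q6; q3-1>q7; q4-0>q3; q4-1>q8; q5-0>q9; q5-1>q5; q6-0>q6; q6-1>q10; q7-0>q6; q7-1>q11; q8-0>q12; q8-1>q8; q9-0>q12; q9-1>q9; q10-0>q6; q10-1>q13; q11-0>q14; q11-1>q11; q12-0>q14; q12-1>q12; q13-0>q14; q13-1>q13; q14-0>q14; q14-1>q14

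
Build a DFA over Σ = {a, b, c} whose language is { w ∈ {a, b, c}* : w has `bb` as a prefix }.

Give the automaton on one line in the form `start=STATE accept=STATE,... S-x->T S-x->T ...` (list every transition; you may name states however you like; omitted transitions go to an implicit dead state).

start=q0 accept=q2 q0-a->q3 q0-b->q1 q0-c->q3 q1-a->q3 q1-b->q2 q1-c->q3 q2-a->q2 q2-b->q2 q2-c->q2 q3-a->q3 q3-b->q3 q3-c->q3

Walk along `bb` while the input agrees: from q0 take `b` to q1, and so on. Any deviation drops to the rejecting sink q3. Once q2 is reached the prefix is confirmed and every continuation is accepted.
        a   b   c  
>  q0   q3  q1  q3 
   q1   q3  q2  q3 
 * q2   q2  q2  q2 
   q3   q3  q3  q3 
(> = start, * = accepting)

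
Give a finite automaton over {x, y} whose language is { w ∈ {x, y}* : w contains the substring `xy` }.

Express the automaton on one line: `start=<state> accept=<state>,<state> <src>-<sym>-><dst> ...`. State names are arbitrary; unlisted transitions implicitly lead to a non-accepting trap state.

States q0..q1 record the length of the longest prefix of `xy` that matches the current input suffix. Reaching q2 means `xy` has been seen, and we stay there forever. Accept from q2.
        x   y  
>  q0   q1  q0 
   q1   q1  q2 
 * q2   q2  q2 
(> = start, * = accepting)

start=q0 accept=q2 q0-x->q1 q0-y->q0 q1-x->q1 q1-y->q2 q2-x->q2 q2-y->q2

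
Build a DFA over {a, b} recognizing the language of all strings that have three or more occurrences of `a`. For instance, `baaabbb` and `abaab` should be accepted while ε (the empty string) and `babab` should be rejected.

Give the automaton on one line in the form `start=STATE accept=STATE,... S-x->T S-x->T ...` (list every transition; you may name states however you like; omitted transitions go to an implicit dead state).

Only the number of `a`s matters, and only up to 4. Make a chain s0 → s1 → s2 → s3 → s4 advanced by each `a` (with s4 absorbing); every other symbol self-loops. The accepting set is {s3, s4}.
A 5-state machine:
        a   b  
>  s0   s1  s0 
   s1   s2  s1 
   s2   s3  s2 
 * s3   s4  s3 
 * s4   s4  s4 
(> = start, * = accepting)

start=s0 accept=s3,s4 s0-a->s1 s0-b->s0 s1-a->s2 s1-b->s1 s2-a->s3 s2-b->s2 s3-a->s4 s3-b->s3 s4-a->s4 s4-b->s4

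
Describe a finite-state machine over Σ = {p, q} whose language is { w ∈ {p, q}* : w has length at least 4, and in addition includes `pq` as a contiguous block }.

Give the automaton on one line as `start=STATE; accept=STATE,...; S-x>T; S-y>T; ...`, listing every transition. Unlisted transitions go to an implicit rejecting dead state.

Build one automaton per condition and run them in lockstep. One (6 states) tracks the input length, saturating at 5; the other (3 states) tracks whether and how much of `pq` has been seen. Each combined state is a pair, one component from each; accept when both components accept. After merging equivalent states the machine shrinks.
        p   q  
>  s0   s1  s2 
   s1   s3  s4 
   s2   s3  s5 
   s3   s6  s7 
   s4   s7  s7 
   s5   s6  s5 
   s6   s6  s8 
   s7   s8  s8 
 * s8   s8  s8 
(> = start, * = accepting)

start=s0; accept=s8; s0-p>s1; s0-q>s2; s1-p>s3; s1-q>s4; s2-p>s3; s2-q>s5; s3-p>s6; s3-q>s7; s4-p>s7; s4-q>s7; s5-p>s6; s5-q>s5; s6-p>s6; s6-q>s8; s7-p>s8; s7-q>s8; s8-p>s8; s8-q>s8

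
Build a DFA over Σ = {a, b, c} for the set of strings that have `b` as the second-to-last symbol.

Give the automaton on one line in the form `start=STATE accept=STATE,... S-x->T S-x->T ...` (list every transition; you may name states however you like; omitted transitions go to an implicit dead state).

A DFA must remember the last 2 symbols (since which symbol is second-to-last isn't known until the input ends). Use one state per possible window of the last ≤2 symbols; accept from those whose window starts with `b`.
13 states suffice.
          a    b    c  
>  s0     s1   s2   s3 
   s1     s4   s5   s6 
   s2     s7   s8   s9 
   s3    s10  s11  s12 
   s4     s4   s5   s6 
   s5     s7   s8   s9 
   s6    s10  s11  s12 
 * s7     s4   s5   s6 
 * s8     s7   s8   s9 
 * s9    s10  s11  s12 
   s10    s4   s5   s6 
   s11    s7   s8   s9 
   s12   s10  s11  s12 
(> = start, * = accepting)

start=s0 accept=s7,s8,s9 s0-a->s1 s0-b->s2 s0-c->s3 s1-a->s4 s1-b->s5 s1-c->s6 s2-a->s7 s2-b->s8 s2-c->s9 s3-a->s10 s3-b->s11 s3-c->s12 s4-a->s4 s4-b->s5 s4-c->s6 s5-a->s7 s5-b->s8 s5-c->s9 s6-a->s10 s6-b->s11 s6-c->s12 s7-a->s4 s7-b->s5 s7-c->s6 s8-a->s7 s8-b->s8 s8-c->s9 s9-a->s10 s9-b->s11 s9-c->s12 s10-a->s4 s10-b->s5 s10-c->s6 s11-a->s7 s11-b->s8 s11-c->s9 s12-a->s10 s12-b->s11 s12-c->s12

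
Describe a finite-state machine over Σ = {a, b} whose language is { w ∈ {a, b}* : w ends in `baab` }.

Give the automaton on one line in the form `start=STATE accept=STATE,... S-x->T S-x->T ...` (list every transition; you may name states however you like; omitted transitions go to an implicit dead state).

Remember how much of `baab` the current input suffix matches. State s0 means no match yet; s1 means the last symbol is `b`; s2 means the last 2 symbols are `ba`; s3 means the last 3 symbols are `baa`; s4 means the last 4 symbols are `baab`. Only s4 accepts. On a mismatch, fall back to the longest proper suffix that is still a prefix of `baab`.
5 states suffice.
        a   b  
>  s0   s0  s1 
   s1   s2  s1 
   s2   s3  s1 
   s3   s0  s4 
 * s4   s2  s1 
(> = start, * = accepting)

start=s0 accept=s4 s0-a->s0 s0-b->s1 s1-a->s2 s1-b->s1 s2-a->s3 s2-b->s1 s3-a->s0 s3-b->s4 s4-a->s2 s4-b->s1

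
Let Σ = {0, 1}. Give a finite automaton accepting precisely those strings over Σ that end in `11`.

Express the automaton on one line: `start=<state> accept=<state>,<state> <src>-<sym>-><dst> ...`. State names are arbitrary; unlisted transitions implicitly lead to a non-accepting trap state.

start=q0 accept=q2 q0-0->q0 q0-1->q1 q1-0->q0 q1-1->q2 q2-0->q0 q2-1->q2

Remember how much of `11` the current input suffix matches. State q0 means no match yet; q1 means the last symbol is `1`; q2 means the last 2 symbols are `11`. Only q2 accepts. On a mismatch, fall back to the longest proper suffix that is still a prefix of `11`.
        0   1  
>  q0   q0  q1 
   q1   q0  q2 
 * q2   q0  q2 
(> = start, * = accepting)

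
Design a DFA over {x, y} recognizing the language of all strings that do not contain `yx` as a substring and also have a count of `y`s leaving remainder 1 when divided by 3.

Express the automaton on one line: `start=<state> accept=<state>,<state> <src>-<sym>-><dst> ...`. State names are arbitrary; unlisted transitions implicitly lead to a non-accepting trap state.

start=q0 accept=q1 q0-x->q0 q0-y->q1 q1-x->q2 q1-y->q3 q2-x->q2 q2-y->q4 q3-x->q4 q3-y->q5 q4-x->q4 q4-y->q6 q5-x->q6 q5-y->q1 q6-x->q6 q6-y->q2

Build one automaton per condition and run them in lockstep. One (3 states) tracks partial matches of the forbidden pattern `yx`; the other (3 states) tracks the count of `y`s modulo 3. Each combined state is a pair, one component from each; accept when both components accept.
A 7-state machine:
        x   y  
>  q0   q0  q1 
 * q1   q2  q3 
   q2   q2  q4 
   q3   q4  q5 
   q4   q4  q6 
   q5   q6  q1 
   q6   q6  q2 
(> = start, * = accepting)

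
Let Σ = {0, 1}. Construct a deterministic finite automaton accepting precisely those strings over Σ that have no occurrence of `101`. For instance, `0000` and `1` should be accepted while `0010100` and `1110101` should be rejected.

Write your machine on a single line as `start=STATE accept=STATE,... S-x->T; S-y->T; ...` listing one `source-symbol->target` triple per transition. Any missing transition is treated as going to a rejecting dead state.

start=s0; accept=s0,s1,s2; s0-0->s0; s0-1->s1; s1-0->s2; s1-1->s1; s2-0->s0; s2-1->s3; s3-0->s3; s3-1->s3

Track partial matches of the forbidden pattern `101`. State s3 is a dead state reached once `101` has occurred; every other state accepts. s0 means no part of `101` is currently matched.
4 states suffice.
        0   1  
>* s0   s0  s1 
 * s1   s2  s1 
 * s2   s0  s3 
   s3   s3  s3 
(> = start, * = accepting)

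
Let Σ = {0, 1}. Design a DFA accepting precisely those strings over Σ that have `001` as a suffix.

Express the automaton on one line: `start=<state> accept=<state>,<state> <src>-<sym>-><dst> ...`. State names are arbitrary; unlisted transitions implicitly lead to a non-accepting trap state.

start=S0 accept=S3 S0-0->S1 S0-1->S0 S1-0->S2 S1-1->S0 S2-0->S2 S2-1->S3 S3-0->S1 S3-1->S0

Remember how much of `001` the current input suffix matches. State S0 means no match yet; S1 means the last symbol is `0`; S2 means the last 2 symbols are `00`; S3 means the last 3 symbols are `001`. Only S3 accepts. On a mismatch, fall back to the longest proper suffix that is still a prefix of `001`.
With 4 states:
        0   1  
>  S0   S1  S0 
   S1   S2  S0 
   S2   S2  S3 
 * S3   S1  S0 
(> = start, * = accepting)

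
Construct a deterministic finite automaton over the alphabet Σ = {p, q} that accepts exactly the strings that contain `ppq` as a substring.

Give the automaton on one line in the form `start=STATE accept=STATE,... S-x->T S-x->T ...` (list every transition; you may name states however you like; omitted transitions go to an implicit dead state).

start=A accept=D A-p->B A-q->A B-p->C B-q->A C-p->C C-q->D D-p->D D-q->D

States A..C record the length of the longest prefix of `ppq` that matches the current input suffix. Reaching D means `ppq` has been seen, and we stay there forever. Accept from D.
4 states suffice.
       p  q 
>  A   B  A 
   B   C  A 
   C   C  D 
 * D   D  D 
(> = start, * = accepting)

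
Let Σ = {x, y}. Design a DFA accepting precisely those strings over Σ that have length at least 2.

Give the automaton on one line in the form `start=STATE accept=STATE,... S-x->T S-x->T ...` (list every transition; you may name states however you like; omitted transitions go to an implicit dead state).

Count input length up to 3: every symbol moves from S0 toward S3, which means 'more than 2' and absorbs. Accept from {S2, S3}.
4 states suffice.
        x   y  
>  S0   S1  S1 
   S1   S2  S2 
 * S2   S3  S3 
 * S3   S3  S3 
(> = start, * = accepting)

start=S0 accept=S2,S3 S0-x->S1 S0-y->S1 S1-x->S2 S1-y->S2 S2-x->S3 S2-y->S3 S3-x->S3 S3-y->S3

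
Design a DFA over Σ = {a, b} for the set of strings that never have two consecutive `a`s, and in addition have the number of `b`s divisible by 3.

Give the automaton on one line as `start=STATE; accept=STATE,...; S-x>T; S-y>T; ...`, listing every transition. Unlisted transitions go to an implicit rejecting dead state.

Handle the two conditions separately and then intersect. One (3 states) tracks partial matches of the forbidden pattern `aa`; the other (3 states) tracks the count of `b`s modulo 3. Each combined state is a pair, one component from each; accept when both components accept. Equivalent product states are then merged.
With 7 states:
        a   b  
>* q0   q1  q2 
 * q1   q3  q2 
   q2   q4  q5 
   q3   q3  q3 
   q4   q3  q5 
   q5   q6  q0 
   q6   q3  q0 
(> = start, * = accepting)

start=q0; accept=q0,q1; q0-a>q1; q0-b>q2; q1-a>q3; q1-b>q2; q2-a>q4; q2-b>q5; q3-a>q3; q3-b>q3; q4-a>q3; q4-b>q5; q5-a>q6; q5-b>q0; q6-a>q3; q6-b>q0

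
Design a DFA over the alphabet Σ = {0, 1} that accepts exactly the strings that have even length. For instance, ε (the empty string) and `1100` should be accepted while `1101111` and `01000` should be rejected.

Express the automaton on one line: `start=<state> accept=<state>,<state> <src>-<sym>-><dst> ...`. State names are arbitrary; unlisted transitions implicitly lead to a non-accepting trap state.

start=A accept=A A-0->B A-1->B B-0->A B-1->A

Count input length modulo 2: every symbol advances one step around the cycle A → B → A. Accept at A.
2 states suffice.
       0  1 
>* A   B  B 
   B   A  A 
(> = start, * = accepting)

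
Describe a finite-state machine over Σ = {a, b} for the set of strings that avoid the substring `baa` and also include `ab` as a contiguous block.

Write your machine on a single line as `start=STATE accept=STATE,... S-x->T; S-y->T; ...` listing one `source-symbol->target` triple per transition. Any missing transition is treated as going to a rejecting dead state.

start=q0; accept=q3,q5; q0-a->q1; q0-b->q2; q1-a->q1; q1-b->q3; q2-a->q4; q2-b->q2; q3-a->q5; q3-b->q3; q4-a->q6; q4-b->q3; q5-a->q6; q5-b->q3; q6-a->q6; q6-b->q6

Build one automaton per condition and run them in lockstep. The first has 4 states tracking partial matches of the forbidden pattern `baa`; the second has 3 states tracking whether and how much of `ab` has been seen. A product state is a pair (one from each), accepting exactly when both do. Equivalent product states are then merged.
        a   b  
>  q0   q1  q2 
   q1   q1  q3 
   q2   q4  q2 
 * q3   q5  q3 
   q4   q6  q3 
 * q5   q6  q3 
   q6   q6  q6 
(> = start, * = accepting)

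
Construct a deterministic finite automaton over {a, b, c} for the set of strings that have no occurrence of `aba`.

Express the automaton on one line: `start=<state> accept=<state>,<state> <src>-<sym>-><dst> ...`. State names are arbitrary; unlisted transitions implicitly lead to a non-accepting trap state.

Track partial matches of the forbidden pattern `aba`. State S3 is a dead state reached once `aba` has occurred; every other state accepts. S0 means no part of `aba` is currently matched.
        a   b   c  
>* S0   S1  S0  S0 
 * S1   S1  S2  S0 
 * S2   S3  S0  S0 
   S3   S3  S3  S3 
(> = start, * = accepting)

start=S0 accept=S0,S1,S2 S0-a->S1 S0-b->S0 S0-c->S0 S1-a->S1 S1-b->S2 S1-c->S0 S2-a->S3 S2-b->S0 S2-c->S0 S3-a->S3 S3-b->S3 S3-c->S3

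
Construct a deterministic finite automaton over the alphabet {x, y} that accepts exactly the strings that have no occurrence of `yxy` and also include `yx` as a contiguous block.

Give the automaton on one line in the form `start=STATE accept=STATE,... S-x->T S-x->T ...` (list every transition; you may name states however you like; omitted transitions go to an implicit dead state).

start=q0 accept=q2,q3,q5 q0-x->q0 q0-y->q1 q1-x->q2 q1-y->q1 q2-x->q3 q2-y->q4 q3-x->q3 q3-y->q5 q4-x->q4 q4-y->q4 q5-x->q2 q5-y->q5

Handle the two conditions separately and then intersect. One (4 states) tracks partial matches of the forbidden pattern `yxy`; the other (3 states) tracks whether and how much of `yx` has been seen. Each combined state is a pair, one component from each; accept when both components accept.
A 6-state machine:
        x   y  
>  q0   q0  q1 
   q1   q2  q1 
 * q2   q3  q4 
 * q3   q3  q5 
   q4   q4  q4 
 * q5   q2  q5 
(> = start, * = accepting)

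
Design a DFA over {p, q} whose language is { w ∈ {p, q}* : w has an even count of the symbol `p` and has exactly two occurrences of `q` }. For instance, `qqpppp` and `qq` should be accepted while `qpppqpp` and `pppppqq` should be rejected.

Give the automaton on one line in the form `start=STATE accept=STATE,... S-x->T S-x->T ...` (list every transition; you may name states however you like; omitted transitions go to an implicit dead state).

start=S0 accept=S4 S0-p->S1 S0-q->S2 S1-p->S0 S1-q->S3 S2-p->S3 S2-q->S4 S3-p->S2 S3-q->S5 S4-p->S5 S4-q->S6 S5-p->S4 S5-q->S6 S6-p->S6 S6-q->S6

Run two small machines in parallel and take their product. The first has 2 states tracking the count of `p`s modulo 2; the second has 4 states tracking the count of `q`s, saturating at 3. A product state is a pair (one from each), accepting exactly when both do. After merging equivalent states the machine shrinks.
With 7 states:
        p   q  
>  S0   S1  S2 
   S1   S0  S3 
   S2   S3  S4 
   S3   S2  S5 
 * S4   S5  S6 
   S5   S4  S6 
   S6   S6  S6 
(> = start, * = accepting)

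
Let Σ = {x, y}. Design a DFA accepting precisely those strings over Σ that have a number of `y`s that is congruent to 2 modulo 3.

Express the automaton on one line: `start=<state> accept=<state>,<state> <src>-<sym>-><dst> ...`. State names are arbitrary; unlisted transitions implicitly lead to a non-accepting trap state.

Keep the running count of `y`s modulo 3: each `y` advances along the cycle S0 → S1 → S2 → S0 while other symbols loop. Accept at S2.
A 3-state machine:
        x   y  
>  S0   S0  S1 
   S1   S1  S2 
 * S2   S2  S0 
(> = start, * = accepting)

start=S0 accept=S2 S0-x->S0 S0-y->S1 S1-x->S1 S1-y->S2 S2-x->S2 S2-y->S0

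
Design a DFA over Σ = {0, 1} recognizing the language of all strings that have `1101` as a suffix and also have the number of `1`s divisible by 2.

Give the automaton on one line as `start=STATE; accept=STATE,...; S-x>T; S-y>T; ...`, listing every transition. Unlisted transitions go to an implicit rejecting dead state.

Run two small machines in parallel and take their product. One (5 states) tracks how much of the suffix `1101` has currently been matched; the other (2 states) tracks the count of `1`s modulo 2. Each combined state is a pair, one component from each; accept when both components accept.
With 10 states:
       0  1 
>  A   A  B 
   B   C  D 
   C   C  E 
   D   F  G 
   E   A  G 
   F   A  H 
   G   I  D 
   H   C  D 
   I   C  J 
 * J   A  G 
(> = start, * = accepting)

start=A; accept=J; A-0>A; A-1>B; B-0>C; B-1>D; C-0>C; C-1>E; D-0>F; D-1>G; E-0>A; E-1>G; F-0>A; F-1>H; G-0>I; G-1>D; H-0>C; H-1>D; I-0>C; I-1>J; J-0>A; J-1>G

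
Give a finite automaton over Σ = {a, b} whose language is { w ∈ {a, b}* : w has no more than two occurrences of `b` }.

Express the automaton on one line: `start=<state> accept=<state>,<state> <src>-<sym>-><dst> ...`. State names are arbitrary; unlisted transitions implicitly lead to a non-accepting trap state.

Only the number of `b`s matters, and only up to 3. Make a chain S0 → S1 → S2 → S3 advanced by each `b` (with S3 absorbing); every other symbol self-loops. The accepting set is {S0, S1, S2}.
A 4-state machine:
        a   b  
>* S0   S0  S1 
 * S1   S1  S2 
 * S2   S2  S3 
   S3   S3  S3 
(> = start, * = accepting)

start=S0 accept=S0,S1,S2 S0-a->S0 S0-b->S1 S1-a->S1 S1-b->S2 S2-a->S2 S2-b->S3 S3-a->S3 S3-b->S3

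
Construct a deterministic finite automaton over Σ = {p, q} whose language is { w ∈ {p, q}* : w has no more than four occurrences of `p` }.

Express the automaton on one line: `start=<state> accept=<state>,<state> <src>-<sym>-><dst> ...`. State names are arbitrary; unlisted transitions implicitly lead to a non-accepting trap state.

start=S0 accept=S0,S1,S2,S3,S4 S0-p->S1 S0-q->S0 S1-p->S2 S1-q->S1 S2-p->S3 S2-q->S2 S3-p->S4 S3-q->S3 S4-p->S5 S4-q->S4 S5-p->S5 S5-q->S5

Count `p`s, saturating at 5: states S0 through S4 mean 0 through 4 `p`s seen; S5 means more than 4. Each `p` increments (capped at S5); other symbols loop. Accept from {S0, S1, S2, S3, S4}.
With 6 states:
        p   q  
>* S0   S1  S0 
 * S1   S2  S1 
 * S2   S3  S2 
 * S3   S4  S3 
 * S4   S5  S4 
   S5   S5  S5 
(> = start, * = accepting)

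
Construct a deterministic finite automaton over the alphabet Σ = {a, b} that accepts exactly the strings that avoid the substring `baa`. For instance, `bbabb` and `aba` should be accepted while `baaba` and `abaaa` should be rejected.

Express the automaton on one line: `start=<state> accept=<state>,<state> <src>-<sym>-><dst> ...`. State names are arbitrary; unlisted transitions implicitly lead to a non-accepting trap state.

start=s0 accept=s0,s1,s2 s0-a->s0 s0-b->s1 s1-a->s2 s1-b->s1 s2-a->s3 s2-b->s1 s3-a->s3 s3-b->s3

This is the complement of 'contains `baa`'. Use the same substring-matching states — s0 through s3 holding how much of `baa` has just been matched — but flip the accepting set: everything except the trap s3 accepts.
4 states suffice.
        a   b  
>* s0   s0  s1 
 * s1   s2  s1 
 * s2   s3  s1 
   s3   s3  s3 
(> = start, * = accepting)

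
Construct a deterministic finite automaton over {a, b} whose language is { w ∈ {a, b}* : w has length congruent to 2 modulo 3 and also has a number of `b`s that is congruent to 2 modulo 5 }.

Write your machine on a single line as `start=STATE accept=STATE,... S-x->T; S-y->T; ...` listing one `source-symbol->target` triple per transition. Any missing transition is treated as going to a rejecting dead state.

Run two small machines in parallel and take their product. The first has 3 states tracking the input length modulo 3; the second has 5 states tracking the count of `b`s modulo 5. A product state is a pair (one from each), accepting exactly when both do.
15 states suffice.
          a    b  
>  s0     s1   s2 
   s1     s3   s4 
   s2     s4   s5 
   s3     s0   s6 
   s4     s6   s7 
 * s5     s7   s8 
   s6     s2   s9 
   s7     s9  s10 
   s8    s10  s11 
   s9     s5  s12 
   s10   s12  s13 
   s11   s13   s3 
   s12    s8  s14 
   s13   s14   s0 
   s14   s11   s1 
(> = start, * = accepting)

start=s0; accept=s5; s0-a->s1; s0-b->s2; s1-a->s3; s1-b->s4; s2-a->s4; s2-b->s5; s3-a->s0; s3-b->s6; s4-a->s6; s4-b->s7; s5-a->s7; s5-b->s8; s6-a->s2; s6-b->s9; s7-a->s9; s7-b->s10; s8-a->s10; s8-b->s11; s9-a->s5; s9-b->s12; s10-a->s12; s10-b->s13; s11-a->s13; s11-b->s3; s12-a->s8; s12-b->s14; s13-a->s14; s13-b->s0; s14-a->s11; s14-b->s1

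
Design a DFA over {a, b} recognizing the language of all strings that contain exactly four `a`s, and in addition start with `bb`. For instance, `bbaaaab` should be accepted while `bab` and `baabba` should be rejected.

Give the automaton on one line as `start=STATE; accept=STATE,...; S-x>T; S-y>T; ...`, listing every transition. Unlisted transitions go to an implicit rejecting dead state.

Build one automaton per condition and run them in lockstep. One (6 states) tracks the count of `a`s, saturating at 5; the other (4 states) tracks whether the input so far still matches the prefix `bb`. Each combined state is a pair, one component from each; accept when both components accept. After merging equivalent states the machine shrinks.
With 8 states:
        a   b  
>  s0   s1  s2 
   s1   s1  s1 
   s2   s1  s3 
   s3   s4  s3 
   s4   s5  s4 
   s5   s6  s5 
   s6   s7  s6 
 * s7   s1  s7 
(> = start, * = accepting)

start=s0; accept=s7; s0-a>s1; s0-b>s2; s1-a>s1; s1-b>s1; s2-a>s1; s2-b>s3; s3-a>s4; s3-b>s3; s4-a>s5; s4-b>s4; s5-a>s6; s5-b>s5; s6-a>s7; s6-b>s6; s7-a>s1; s7-b>s7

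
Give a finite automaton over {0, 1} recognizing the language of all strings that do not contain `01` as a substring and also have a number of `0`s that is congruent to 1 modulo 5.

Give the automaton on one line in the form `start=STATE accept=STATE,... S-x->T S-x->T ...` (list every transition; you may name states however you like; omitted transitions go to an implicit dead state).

start=q0 accept=q1 q0-0->q1 q0-1->q0 q1-0->q2 q1-1->q3 q2-0->q4 q2-1->q3 q3-0->q3 q3-1->q3 q4-0->q5 q4-1->q3 q5-0->q6 q5-1->q3 q6-0->q1 q6-1->q3

Handle the two conditions separately and then intersect. One (3 states) tracks partial matches of the forbidden pattern `01`; the other (5 states) tracks the count of `0`s modulo 5. Each combined state is a pair, one component from each; accept when both components accept. Minimizing collapses redundant product states.
With 7 states:
        0   1  
>  q0   q1  q0 
 * q1   q2  q3 
   q2   q4  q3 
   q3   q3  q3 
   q4   q5  q3 
   q5   q6  q3 
   q6   q1  q3 
(> = start, * = accepting)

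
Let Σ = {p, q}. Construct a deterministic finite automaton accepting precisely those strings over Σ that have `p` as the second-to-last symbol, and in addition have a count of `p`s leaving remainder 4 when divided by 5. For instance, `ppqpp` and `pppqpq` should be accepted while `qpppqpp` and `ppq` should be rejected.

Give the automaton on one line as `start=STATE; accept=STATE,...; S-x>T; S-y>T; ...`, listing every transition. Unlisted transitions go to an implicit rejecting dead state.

start=A; accept=E,G; A-p>B; A-q>A; B-p>C; B-q>B; C-p>D; C-q>C; D-p>E; D-q>F; E-p>A; E-q>G; F-p>H; F-q>F; G-p>A; G-q>I; H-p>A; H-q>G; I-p>A; I-q>I

Handle the two conditions separately and then intersect. The first has 7 states tracking the last 2 symbols read; the second has 5 states tracking the count of `p`s modulo 5. A product state is a pair (one from each), accepting exactly when both do. After merging equivalent states the machine shrinks.
       p  q 
>  A   B  A 
   B   C  B 
   C   D  C 
   D   E  F 
 * E   A  G 
   F   H  F 
 * G   A  I 
   H   A  G 
   I   A  I 
(> = start, * = accepting)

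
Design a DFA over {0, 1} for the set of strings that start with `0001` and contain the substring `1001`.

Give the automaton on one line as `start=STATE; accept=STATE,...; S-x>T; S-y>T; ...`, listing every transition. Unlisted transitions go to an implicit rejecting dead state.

Build one automaton per condition and run them in lockstep. The first has 6 states tracking whether the input so far still matches the prefix `0001`; the second has 5 states tracking whether and how much of `1001` has been seen. A product state is a pair (one from each), accepting exactly when both do. After merging equivalent states the machine shrinks.
A 10-state machine:
        0   1  
>  q0   q1  q2 
   q1   q3  q2 
   q2   q2  q2 
   q3   q4  q2 
   q4   q2  q5 
   q5   q6  q5 
   q6   q7  q5 
   q7   q8  q9 
   q8   q8  q5 
 * q9   q9  q9 
(> = start, * = accepting)

start=q0; accept=q9; q0-0>q1; q0-1>q2; q1-0>q3; q1-1>q2; q2-0>q2; q2-1>q2; q3-0>q4; q3-1>q2; q4-0>q2; q4-1>q5; q5-0>q6; q5-1>q5; q6-0>q7; q6-1>q5; q7-0>q8; q7-1>q9; q8-0>q8; q8-1>q5; q9-0>q9; q9-1>q9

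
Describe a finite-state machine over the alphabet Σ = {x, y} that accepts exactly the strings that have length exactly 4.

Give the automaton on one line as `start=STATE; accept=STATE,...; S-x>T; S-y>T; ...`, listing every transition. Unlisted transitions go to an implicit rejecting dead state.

start=A; accept=E; A-x>B; A-y>B; B-x>C; B-y>C; C-x>D; C-y>D; D-x>E; D-y>E; E-x>F; E-y>F; F-x>F; F-y>F

We only need to distinguish lengths 0, 1, …, 4, and '>4'. Chain A → B → C → D → E → F on every symbol, with F looping. Accepting states: {E}.
       x  y 
>  A   B  B 
   B   C  C 
   C   D  D 
   D   E  E 
 * E   F  F 
   F   F  F 
(> = start, * = accepting)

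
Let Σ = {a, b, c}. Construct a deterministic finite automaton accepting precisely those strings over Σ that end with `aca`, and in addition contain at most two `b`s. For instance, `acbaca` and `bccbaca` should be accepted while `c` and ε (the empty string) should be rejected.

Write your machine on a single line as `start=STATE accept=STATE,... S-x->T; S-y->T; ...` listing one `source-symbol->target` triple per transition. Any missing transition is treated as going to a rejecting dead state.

Handle the two conditions separately and then intersect. One (4 states) tracks how much of the suffix `aca` has currently been matched; the other (4 states) tracks the count of `b`s, saturating at 3. Each combined state is a pair, one component from each; accept when both components accept.
A 16-state machine:
          a    b    c  
>  q0     q1   q2   q0 
   q1     q1   q2   q3 
   q2     q4   q5   q2 
   q3     q6   q2   q0 
   q4     q4   q5   q7 
   q5     q8   q9   q5 
 * q6     q1   q2   q3 
   q7    q10   q5   q2 
   q8     q8   q9  q11 
   q9    q12   q9   q9 
 * q10    q4   q5   q7 
   q11   q13   q9   q5 
   q12   q12   q9  q14 
 * q13    q8   q9  q11 
   q14   q15   q9   q9 
   q15   q12   q9  q14 
(> = start, * = accepting)

start=q0; accept=q6,q10,q13; q0-a->q1; q0-b->q2; q0-c->q0; q1-a->q1; q1-b->q2; q1-c->q3; q2-a->q4; q2-b->q5; q2-c->q2; q3-a->q6; q3-b->q2; q3-c->q0; q4-a->q4; q4-b->q5; q4-c->q7; q5-a->q8; q5-b->q9; q5-c->q5; q6-a->q1; q6-b->q2; q6-c->q3; q7-a->q10; q7-b->q5; q7-c->q2; q8-a->q8; q8-b->q9; q8-c->q11; q9-a->q12; q9-b->q9; q9-c->q9; q10-a->q4; q10-b->q5; q10-c->q7; q11-a->q13; q11-b->q9; q11-c->q5; q12-a->q12; q12-b->q9; q12-c->q14; q13-a->q8; q13-b->q9; q13-c->q11; q14-a->q15; q14-b->q9; q14-c->q9; q15-a->q12; q15-b->q9; q15-c->q14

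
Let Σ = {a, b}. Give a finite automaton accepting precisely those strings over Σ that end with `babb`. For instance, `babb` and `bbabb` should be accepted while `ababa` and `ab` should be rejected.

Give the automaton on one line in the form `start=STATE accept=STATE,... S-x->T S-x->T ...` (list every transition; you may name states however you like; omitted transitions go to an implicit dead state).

Remember how much of `babb` the current input suffix matches. State q0 means no match yet; q1 means the last symbol is `b`; q2 means the last 2 symbols are `ba`; q3 means the last 3 symbols are `bab`; q4 means the last 4 symbols are `babb`. Only q4 accepts. On a mismatch, fall back to the longest proper suffix that is still a prefix of `babb`.
A 5-state machine:
        a   b  
>  q0   q0  q1 
   q1   q2  q1 
   q2   q0  q3 
   q3   q2  q4 
 * q4   q2  q1 
(> = start, * = accepting)

start=q0 accept=q4 q0-a->q0 q0-b->q1 q1-a->q2 q1-b->q1 q2-a->q0 q2-b->q3 q3-a->q2 q3-b->q4 q4-a->q2 q4-b->q1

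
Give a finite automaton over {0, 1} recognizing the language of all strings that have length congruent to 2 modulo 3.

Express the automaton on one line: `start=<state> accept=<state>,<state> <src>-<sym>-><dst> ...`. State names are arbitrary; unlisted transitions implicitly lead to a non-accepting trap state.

start=q0 accept=q2 q0-0->q1 q0-1->q1 q1-0->q2 q1-1->q2 q2-0->q0 q2-1->q0

Count input length modulo 3: every symbol advances one step around the cycle q0 → q1 → q2 → q0. Accept at q2.
With 3 states:
        0   1  
>  q0   q1  q1 
   q1   q2  q2 
 * q2   q0  q0 
(> = start, * = accepting)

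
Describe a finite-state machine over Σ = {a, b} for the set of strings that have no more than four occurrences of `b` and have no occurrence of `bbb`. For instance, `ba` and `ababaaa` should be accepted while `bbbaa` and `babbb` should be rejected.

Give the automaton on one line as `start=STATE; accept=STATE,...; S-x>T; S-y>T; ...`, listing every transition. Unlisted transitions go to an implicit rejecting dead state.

start=s0; accept=s0,s1,s2,s3,s4,s5,s7,s8,s9; s0-a>s0; s0-b>s1; s1-a>s2; s1-b>s3; s2-a>s2; s2-b>s4; s3-a>s5; s3-b>s6; s4-a>s5; s4-b>s7; s5-a>s5; s5-b>s8; s6-a>s6; s6-b>s6; s7-a>s8; s7-b>s6; s8-a>s8; s8-b>s9; s9-a>s9; s9-b>s6

Handle the two conditions separately and then intersect. The first has 6 states tracking the count of `b`s, saturating at 5; the second has 4 states tracking partial matches of the forbidden pattern `bbb`. A product state is a pair (one from each), accepting exactly when both do. Equivalent product states are then merged.
10 states suffice.
        a   b  
>* s0   s0  s1 
 * s1   s2  s3 
 * s2   s2  s4 
 * s3   s5  s6 
 * s4   s5  s7 
 * s5   s5  s8 
   s6   s6  s6 
 * s7   s8  s6 
 * s8   s8  s9 
 * s9   s9  s6 
(> = start, * = accepting)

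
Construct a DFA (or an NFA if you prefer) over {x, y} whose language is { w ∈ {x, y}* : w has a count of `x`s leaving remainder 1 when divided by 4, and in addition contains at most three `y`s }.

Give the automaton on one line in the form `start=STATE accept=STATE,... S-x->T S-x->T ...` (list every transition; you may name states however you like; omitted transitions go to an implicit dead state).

start=S0 accept=S1,S4,S8,S12 S0-x->S1 S0-y->S2 S1-x->S3 S1-y->S4 S2-x->S4 S2-y->S5 S3-x->S6 S3-y->S7 S4-x->S7 S4-y->S8 S5-x->S8 S5-y->S9 S6-x->S0 S6-y->S10 S7-x->S10 S7-y->S11 S8-x->S11 S8-y->S12 S9-x->S12 S9-y->S13 S10-x->S2 S10-y->S14 S11-x->S14 S11-y->S15 S12-x->S15 S12-y->S13 S13-x->S13 S13-y->S13 S14-x->S5 S14-y->S16 S15-x->S16 S15-y->S13 S16-x->S9 S16-y->S13

Run two small machines in parallel and take their product. The first has 4 states tracking the count of `x`s modulo 4; the second has 5 states tracking the count of `y`s, saturating at 4. A product state is a pair (one from each), accepting exactly when both do. Minimizing collapses redundant product states.
A 17-state machine:
          x    y  
>  S0     S1   S2 
 * S1     S3   S4 
   S2     S4   S5 
   S3     S6   S7 
 * S4     S7   S8 
   S5     S8   S9 
   S6     S0  S10 
   S7    S10  S11 
 * S8    S11  S12 
   S9    S12  S13 
   S10    S2  S14 
   S11   S14  S15 
 * S12   S15  S13 
   S13   S13  S13 
   S14    S5  S16 
   S15   S16  S13 
   S16    S9  S13 
(> = start, * = accepting)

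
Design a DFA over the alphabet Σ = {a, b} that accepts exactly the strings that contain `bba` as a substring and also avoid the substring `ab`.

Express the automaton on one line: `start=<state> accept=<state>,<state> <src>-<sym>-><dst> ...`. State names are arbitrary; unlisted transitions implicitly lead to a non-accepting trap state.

start=q0 accept=q7 q0-a->q1 q0-b->q2 q1-a->q1 q1-b->q3 q2-a->q1 q2-b->q4 q3-a->q5 q3-b->q6 q4-a->q7 q4-b->q4 q5-a->q5 q5-b->q3 q6-a->q8 q6-b->q6 q7-a->q7 q7-b->q8 q8-a->q8 q8-b->q8

Handle the two conditions separately and then intersect. The first has 4 states tracking whether and how much of `bba` has been seen; the second has 3 states tracking partial matches of the forbidden pattern `ab`. A product state is a pair (one from each), accepting exactly when both do.
9 states suffice.
        a   b  
>  q0   q1  q2 
   q1   q1  q3 
   q2   q1  q4 
   q3   q5  q6 
   q4   q7  q4 
   q5   q5  q3 
   q6   q8  q6 
 * q7   q7  q8 
   q8   q8  q8 
(> = start, * = accepting)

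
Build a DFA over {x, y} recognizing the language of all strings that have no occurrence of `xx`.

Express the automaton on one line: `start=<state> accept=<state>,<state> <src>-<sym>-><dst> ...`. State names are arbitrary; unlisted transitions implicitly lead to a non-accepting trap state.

start=q0 accept=q0,q1 q0-x->q1 q0-y->q0 q1-x->q2 q1-y->q0 q2-x->q2 q2-y->q2

This is the complement of 'contains `xx`'. Use the same substring-matching states — q0 through q2 holding how much of `xx` has just been matched — but flip the accepting set: everything except the trap q2 accepts.
3 states suffice.
        x   y  
>* q0   q1  q0 
 * q1   q2  q0 
   q2   q2  q2 
(> = start, * = accepting)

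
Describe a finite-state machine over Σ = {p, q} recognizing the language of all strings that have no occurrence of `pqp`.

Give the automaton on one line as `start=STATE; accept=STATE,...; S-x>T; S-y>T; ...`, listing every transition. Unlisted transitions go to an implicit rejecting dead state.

This is the complement of 'contains `pqp`'. Use the same substring-matching states — A through D holding how much of `pqp` has just been matched — but flip the accepting set: everything except the trap D accepts.
4 states suffice.
       p  q 
>* A   B  A 
 * B   B  C 
 * C   D  A 
   D   D  D 
(> = start, * = accepting)

start=A; accept=A,B,C; A-p>B; A-q>A; B-p>B; B-q>C; C-p>D; C-q>A; D-p>D; D-q>D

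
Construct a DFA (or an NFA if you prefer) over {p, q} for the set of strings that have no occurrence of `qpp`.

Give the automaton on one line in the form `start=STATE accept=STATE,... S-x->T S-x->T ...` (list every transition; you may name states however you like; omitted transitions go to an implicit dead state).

start=A accept=A,B,C A-p->A A-q->B B-p->C B-q->B C-p->D C-q->B D-p->D D-q->D

This is the complement of 'contains `qpp`'. Use the same substring-matching states — A through D holding how much of `qpp` has just been matched — but flip the accepting set: everything except the trap D accepts.
With 4 states:
       p  q 
>* A   A  B 
 * B   C  B 
 * C   D  B 
   D   D  D 
(> = start, * = accepting)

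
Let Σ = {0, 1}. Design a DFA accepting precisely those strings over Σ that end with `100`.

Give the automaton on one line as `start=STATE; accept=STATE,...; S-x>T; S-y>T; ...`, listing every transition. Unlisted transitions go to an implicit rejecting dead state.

Remember how much of `100` the current input suffix matches. State s0 means no match yet; s1 means the last symbol is `1`; s2 means the last 2 symbols are `10`; s3 means the last 3 symbols are `100`. Only s3 accepts. On a mismatch, fall back to the longest proper suffix that is still a prefix of `100`.
        0   1  
>  s0   s0  s1 
   s1   s2  s1 
   s2   s3  s1 
 * s3   s0  s1 
(> = start, * = accepting)

start=s0; accept=s3; s0-0>s0; s0-1>s1; s1-0>s2; s1-1>s1; s2-0>s3; s2-1>s1; s3-0>s0; s3-1>s1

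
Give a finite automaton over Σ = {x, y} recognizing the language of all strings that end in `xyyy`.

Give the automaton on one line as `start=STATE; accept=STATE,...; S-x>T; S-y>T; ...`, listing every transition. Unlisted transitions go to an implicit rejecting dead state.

Let each state record the length of the longest suffix of the input read so far that is also a prefix of `xyyy`. q1 means the last symbol is `x`; q2 means the last 2 symbols are `xy`; q3 means the last 3 symbols are `xyy`; q4 means the last 4 symbols are `xyyy`. Accept only at q4, where the string currently ends in `xyyy`.
        x   y  
>  q0   q1  q0 
   q1   q1  q2 
   q2   q1  q3 
   q3   q1  q4 
 * q4   q1  q0 
(> = start, * = accepting)

start=q0; accept=q4; q0-x>q1; q0-y>q0; q1-x>q1; q1-y>q2; q2-x>q1; q2-y>q3; q3-x>q1; q3-y>q4; q4-x>q1; q4-y>q0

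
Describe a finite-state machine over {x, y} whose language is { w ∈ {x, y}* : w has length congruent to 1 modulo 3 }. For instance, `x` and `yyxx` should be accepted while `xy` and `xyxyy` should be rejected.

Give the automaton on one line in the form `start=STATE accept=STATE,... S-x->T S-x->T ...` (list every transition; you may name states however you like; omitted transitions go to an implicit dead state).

Count input length modulo 3: every symbol advances one step around the cycle S0 → S1 → S2 → S0. Accept at S1.
A 3-state machine:
        x   y  
>  S0   S1  S1 
 * S1   S2  S2 
   S2   S0  S0 
(> = start, * = accepting)

start=S0 accept=S1 S0-x->S1 S0-y->S1 S1-x->S2 S1-y->S2 S2-x->S0 S2-y->S0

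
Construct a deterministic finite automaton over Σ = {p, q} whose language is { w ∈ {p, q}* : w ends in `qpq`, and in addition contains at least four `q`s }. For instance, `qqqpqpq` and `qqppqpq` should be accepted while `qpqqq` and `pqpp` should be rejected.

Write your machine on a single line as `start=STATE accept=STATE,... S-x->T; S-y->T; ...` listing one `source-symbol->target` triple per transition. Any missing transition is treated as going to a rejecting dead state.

start=A; accept=F; A-p->A; A-q->B; B-p->B; B-q->C; C-p->C; C-q->D; D-p->E; D-q->D; E-p->C; E-q->F; F-p->E; F-q->D

Handle the two conditions separately and then intersect. The first has 4 states tracking how much of the suffix `qpq` has currently been matched; the second has 6 states tracking the count of `q`s, saturating at 5. A product state is a pair (one from each), accepting exactly when both do. Minimizing collapses redundant product states.
A 6-state machine:
       p  q 
>  A   A  B 
   B   B  C 
   C   C  D 
   D   E  D 
   E   C  F 
 * F   E  D 
(> = start, * = accepting)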